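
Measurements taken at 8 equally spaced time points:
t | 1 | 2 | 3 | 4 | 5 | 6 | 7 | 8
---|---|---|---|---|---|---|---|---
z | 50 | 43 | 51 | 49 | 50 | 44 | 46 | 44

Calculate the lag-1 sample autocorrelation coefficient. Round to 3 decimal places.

Mean z̄ = (50 + 43 + 51 + 49 + 50 + 44 + 46 + 44)/8 = 47.1250
Deviations from mean: 2.8750, -4.1250, 3.8750, 1.8750, 2.8750, -3.1250, -1.1250, -3.1250
Numerator Σ_{t=1}^{7}(z_t−z̄)(z_{t+1}−z̄) = -17.1406
Denominator Σ(z_t−z̄)² = 72.8750
r_1 = -17.1406 / 72.8750 = -0.235

-0.235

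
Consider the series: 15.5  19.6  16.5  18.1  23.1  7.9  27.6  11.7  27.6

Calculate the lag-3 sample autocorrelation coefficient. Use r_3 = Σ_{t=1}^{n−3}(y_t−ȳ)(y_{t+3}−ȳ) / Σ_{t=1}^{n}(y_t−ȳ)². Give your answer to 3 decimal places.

-0.287

Mean ȳ = (15.5 + 19.6 + 16.5 + 18.1 + 23.1 + 7.9 + 27.6 + 11.7 + 27.6)/9 = 18.6222
Σ(y_t−ȳ)(y_{t+3}−ȳ) = (1.6305) + (4.3783) + (22.7549) + (-4.6884) + (-30.9962) + (-96.2617) = -103.1826
Denominator Σ(y_t−ȳ)² = 359.6156
r_3 = -103.1826 / 359.6156 = -0.287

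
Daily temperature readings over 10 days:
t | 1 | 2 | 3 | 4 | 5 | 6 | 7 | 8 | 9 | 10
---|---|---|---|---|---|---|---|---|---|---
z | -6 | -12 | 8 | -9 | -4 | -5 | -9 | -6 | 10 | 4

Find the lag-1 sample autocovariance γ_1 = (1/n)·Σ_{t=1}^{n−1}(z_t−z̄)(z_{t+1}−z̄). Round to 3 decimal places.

-4.771

Mean z̄ = (-6 − 12 + 8 − 9 − 4 − 5 − 9 − 6 + 10 + 4)/10 = -2.9000
Σ_{t=1}^{9}(z_t−z̄)(z_{t+1}−z̄) = -47.7100
γ_1 = -47.7100 / 10 = -4.771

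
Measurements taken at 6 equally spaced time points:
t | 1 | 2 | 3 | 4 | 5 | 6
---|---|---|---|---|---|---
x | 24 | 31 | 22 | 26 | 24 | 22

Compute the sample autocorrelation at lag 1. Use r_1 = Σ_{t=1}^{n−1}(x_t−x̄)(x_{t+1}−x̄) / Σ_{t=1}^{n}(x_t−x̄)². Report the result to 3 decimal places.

Mean x̄ = (24 + 31 + 22 + 26 + 24 + 22)/6 = 24.8333
Deviations from mean: -0.8333, 6.1667, -2.8333, 1.1667, -0.8333, -2.8333
Numerator Σ_{t=1}^{5}(x_t−x̄)(x_{t+1}−x̄) = -24.5278
Denominator Σ(x_t−x̄)² = 56.8333
r_1 = -24.5278 / 56.8333 = -0.432

-0.432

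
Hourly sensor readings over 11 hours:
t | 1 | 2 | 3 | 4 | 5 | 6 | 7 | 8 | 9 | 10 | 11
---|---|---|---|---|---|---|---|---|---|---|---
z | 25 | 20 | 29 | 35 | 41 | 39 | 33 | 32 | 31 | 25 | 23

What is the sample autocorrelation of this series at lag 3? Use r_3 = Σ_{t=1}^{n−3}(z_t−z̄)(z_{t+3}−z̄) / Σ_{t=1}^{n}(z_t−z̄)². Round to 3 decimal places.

-0.308

Mean z̄ = (25 + 20 + 29 + 35 + 41 + 39 + 33 + 32 + 31 + 25 + 23)/11 = 30.2727
Numerator Σ_{t=1}^{8}(z_t−z̄)(z_{t+3}−z̄) = -135.4050
Denominator Σ(z_t−z̄)² = 440.1818
r_3 = -135.4050 / 440.1818 = -0.308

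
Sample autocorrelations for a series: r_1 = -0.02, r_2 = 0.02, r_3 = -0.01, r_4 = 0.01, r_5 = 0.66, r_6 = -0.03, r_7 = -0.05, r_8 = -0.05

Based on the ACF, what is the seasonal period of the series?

The largest autocorrelation is r_5 = 0.66; the remaining lags stay at or below 0.02.
The dominant spike at lag 5 indicates a seasonal period of 5.

5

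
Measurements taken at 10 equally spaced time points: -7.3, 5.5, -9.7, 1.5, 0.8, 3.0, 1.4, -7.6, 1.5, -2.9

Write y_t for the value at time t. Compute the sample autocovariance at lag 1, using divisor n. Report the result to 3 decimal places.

Mean ȳ = (-7.3 + 5.5 − 9.7 + 1.5 + 0.8 + 3.0 + 1.4 − 7.6 + 1.5 − 2.9)/10 = -1.3800
Σ_{t=1}^{9}(y_t−ȳ)(y_{t+1}−ȳ) = -133.5124
γ_1 = -133.5124 / 10 = -13.351

-13.351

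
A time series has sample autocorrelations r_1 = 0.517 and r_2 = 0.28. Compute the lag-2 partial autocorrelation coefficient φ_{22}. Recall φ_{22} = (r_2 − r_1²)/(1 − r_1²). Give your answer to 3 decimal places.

0.017

φ_{22} = (r_2 − r_1²) / (1 − r_1²)
r_1² = (0.517)² = 0.267289
Numerator = 0.28 − 0.2673 = 0.0127; denominator = 1 − 0.2673 = 0.7327
φ_{22} = 0.0127 / 0.7327 = 0.017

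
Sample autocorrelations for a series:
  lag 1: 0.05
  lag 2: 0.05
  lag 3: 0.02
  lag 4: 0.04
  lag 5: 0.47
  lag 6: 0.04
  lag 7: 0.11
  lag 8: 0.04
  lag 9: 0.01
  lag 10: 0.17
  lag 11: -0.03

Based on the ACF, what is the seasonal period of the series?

The largest autocorrelation is r_5 = 0.47, with a weaker echo at lag 10 (0.17); the remaining lags stay at or below 0.11.
The dominant spike at lag 5 indicates a seasonal period of 5.

5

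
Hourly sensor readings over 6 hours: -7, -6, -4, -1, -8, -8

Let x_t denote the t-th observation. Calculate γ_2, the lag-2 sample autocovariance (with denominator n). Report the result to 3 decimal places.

-3.093

Mean x̄ = (-7 − 6 − 4 − 1 − 8 − 8)/6 = -5.6667
Σ_{t=1}^{4}(x_t−x̄)(x_{t+2}−x̄) = -18.5556
γ_2 = -18.5556 / 6 = -3.093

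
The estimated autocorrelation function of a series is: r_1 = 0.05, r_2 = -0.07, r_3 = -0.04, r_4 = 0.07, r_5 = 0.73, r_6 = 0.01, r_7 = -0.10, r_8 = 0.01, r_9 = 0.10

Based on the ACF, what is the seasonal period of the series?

The largest autocorrelation is r_5 = 0.73; the remaining lags stay at or below 0.10.
The dominant spike at lag 5 indicates a seasonal period of 5.

5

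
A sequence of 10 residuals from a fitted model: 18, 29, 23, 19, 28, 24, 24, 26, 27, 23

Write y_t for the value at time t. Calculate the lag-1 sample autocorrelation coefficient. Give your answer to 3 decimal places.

-0.409

Mean ȳ = (18 + 29 + 23 + 19 + 28 + 24 + 24 + 26 + 27 + 23)/10 = 24.1000
Numerator Σ_{t=1}^{9}(y_t−ȳ)(y_{t+1}−ȳ) = -47.8100
Denominator Σ(y_t−ȳ)² = 116.9000
r_1 = -47.8100 / 116.9000 = -0.409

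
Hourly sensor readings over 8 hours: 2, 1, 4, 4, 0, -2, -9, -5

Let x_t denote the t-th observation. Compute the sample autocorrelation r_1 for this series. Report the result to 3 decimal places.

0.579

Mean x̄ = (2 + 1 + 4 + 4 + 0 − 2 − 9 − 5)/8 = -0.6250
Deviations from mean: 2.6250, 1.6250, 4.6250, 4.6250, 0.6250, -1.3750, -8.3750, -4.3750
Numerator Σ_{t=1}^{7}(x_t−x̄)(x_{t+1}−x̄) = 83.3594
Denominator Σ(x_t−x̄)² = 143.8750
r_1 = 83.3594 / 143.8750 = 0.579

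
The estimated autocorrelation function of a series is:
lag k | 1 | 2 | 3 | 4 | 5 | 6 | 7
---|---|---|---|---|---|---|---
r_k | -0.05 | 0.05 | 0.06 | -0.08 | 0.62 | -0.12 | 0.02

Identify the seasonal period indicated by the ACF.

The largest autocorrelation is r_5 = 0.62; the remaining lags stay at or below 0.06.
The dominant spike at lag 5 indicates a seasonal period of 5.

5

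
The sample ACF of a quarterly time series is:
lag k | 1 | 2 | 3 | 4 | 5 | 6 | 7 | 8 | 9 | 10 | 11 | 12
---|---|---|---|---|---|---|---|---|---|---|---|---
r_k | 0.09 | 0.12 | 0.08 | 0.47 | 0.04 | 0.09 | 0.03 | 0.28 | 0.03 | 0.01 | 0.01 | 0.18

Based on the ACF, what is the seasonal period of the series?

4

The largest autocorrelation is r_4 = 0.47, with weaker echoes at lags 8 (0.28) and 12 (0.18); the remaining lags stay at or below 0.12.
The dominant spike at lag 4 indicates a seasonal period of 4.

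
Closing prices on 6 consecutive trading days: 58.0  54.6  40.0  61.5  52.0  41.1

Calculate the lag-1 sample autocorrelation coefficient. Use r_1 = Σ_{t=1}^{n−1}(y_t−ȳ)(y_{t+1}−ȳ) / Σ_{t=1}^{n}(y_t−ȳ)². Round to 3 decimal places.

Mean ȳ = (58.0 + 54.6 + 40.0 + 61.5 + 52.0 + 41.1)/6 = 51.2000
Σ(y_t−ȳ)(y_{t+1}−ȳ) = (23.1200) + (-38.0800) + (-115.3600) + (8.2400) + (-8.0800) = -130.1600
Denominator Σ(y_t−ȳ)² = 391.9800
r_1 = -130.1600 / 391.9800 = -0.332

-0.332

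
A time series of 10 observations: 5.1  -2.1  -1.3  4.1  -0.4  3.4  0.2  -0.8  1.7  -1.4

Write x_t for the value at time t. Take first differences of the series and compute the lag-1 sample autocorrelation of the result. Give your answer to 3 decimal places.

-0.431

First differences Δx: -7.2, 0.8, 5.4, -4.5, 3.8, -3.2, -1.0, 2.5, -3.1
Mean of differences = -0.7222
Numerator Σ(Δx_t−Δx̄)(Δx_{t+1}−Δx̄) = -59.8272
Denominator Σ(Δx_t−Δx̄)² = 138.7356
r_1(Δx) = -59.8272 / 138.7356 = -0.431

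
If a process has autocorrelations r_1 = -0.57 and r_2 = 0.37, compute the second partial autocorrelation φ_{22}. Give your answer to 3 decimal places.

φ_{22} = (r_2 − r_1²) / (1 − r_1²)
r_1² = (-0.57)² = 0.3249
Numerator = 0.37 − 0.3249 = 0.0451; denominator = 1 − 0.3249 = 0.6751
φ_{22} = 0.0451 / 0.6751 = 0.067

0.067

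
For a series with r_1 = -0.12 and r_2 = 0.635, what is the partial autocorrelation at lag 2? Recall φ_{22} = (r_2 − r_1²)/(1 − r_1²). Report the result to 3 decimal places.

φ_{22} = (r_2 − r_1²) / (1 − r_1²)
r_1² = (-0.12)² = 0.0144
Numerator = 0.635 − 0.0144 = 0.6206; denominator = 1 − 0.0144 = 0.9856
φ_{22} = 0.6206 / 0.9856 = 0.630

0.630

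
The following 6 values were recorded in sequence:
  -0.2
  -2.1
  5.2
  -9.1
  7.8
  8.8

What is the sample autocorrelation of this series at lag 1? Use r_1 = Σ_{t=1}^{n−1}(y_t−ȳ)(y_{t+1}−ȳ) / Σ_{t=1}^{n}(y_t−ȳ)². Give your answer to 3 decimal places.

-0.283

Mean ȳ = (-0.2 − 2.1 + 5.2 − 9.1 + 7.8 + 8.8)/6 = 1.7333
Deviations from mean: -1.9333, -3.8333, 3.4667, -10.8333, 6.0667, 7.0667
Σ(y_t−ȳ)(y_{t+1}−ȳ) = (7.4111) + (-13.2889) + (-37.5556) + (-65.7222) + (42.8711) = -66.2844
Denominator Σ(y_t−ȳ)² = 234.5533
r_1 = -66.2844 / 234.5533 = -0.283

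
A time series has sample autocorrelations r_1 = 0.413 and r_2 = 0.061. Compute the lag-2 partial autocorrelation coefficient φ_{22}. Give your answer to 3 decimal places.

φ_{22} = (r_2 − r_1²) / (1 − r_1²)
r_1² = (0.413)² = 0.170569
Numerator = 0.061 − 0.1706 = -0.1096; denominator = 1 − 0.1706 = 0.8294
φ_{22} = -0.1096 / 0.8294 = -0.132

-0.132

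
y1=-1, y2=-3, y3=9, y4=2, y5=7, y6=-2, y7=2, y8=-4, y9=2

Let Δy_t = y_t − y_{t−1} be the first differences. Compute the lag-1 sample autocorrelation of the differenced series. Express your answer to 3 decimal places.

-0.728

First differences Δy: -2, 12, -7, 5, -9, 4, -6, 6
Mean of differences = 0.3750
Numerator Σ(Δy_t−Δȳ)(Δy_{t+1}−Δȳ) = -283.7656
Denominator Σ(Δy_t−Δȳ)² = 389.8750
r_1(Δy) = -283.7656 / 389.8750 = -0.728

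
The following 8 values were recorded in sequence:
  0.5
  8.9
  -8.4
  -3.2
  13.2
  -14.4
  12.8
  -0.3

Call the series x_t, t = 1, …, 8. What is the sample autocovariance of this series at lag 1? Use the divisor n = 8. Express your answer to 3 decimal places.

-59.416

Mean x̄ = (0.5 + 8.9 − 8.4 − 3.2 + 13.2 − 14.4 + 12.8 − 0.3)/8 = 1.1375
Deviations: -0.6375, 7.7625, -9.5375, -4.3375, 12.0625, -15.5375, 11.6625, -1.4375
Σ_{t=1}^{7}(x_t−x̄)(x_{t+1}−x̄) = -475.3277
γ_1 = -475.3277 / 8 = -59.416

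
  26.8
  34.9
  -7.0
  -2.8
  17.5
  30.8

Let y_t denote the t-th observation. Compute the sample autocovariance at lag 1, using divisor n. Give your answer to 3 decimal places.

Mean ȳ = (26.8 + 34.9 − 7.0 − 2.8 + 17.5 + 30.8)/6 = 16.7000
Σ_{t=1}^{5}(y_t−ȳ)(y_{t+1}−ȳ) = 210.3100
γ_1 = 210.3100 / 6 = 35.052

35.052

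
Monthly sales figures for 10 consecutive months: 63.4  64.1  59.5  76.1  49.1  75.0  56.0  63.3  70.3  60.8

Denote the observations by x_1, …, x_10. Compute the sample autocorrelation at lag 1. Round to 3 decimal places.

Mean x̄ = (63.4 + 64.1 + 59.5 + 76.1 + 49.1 + 75.0 + 56.0 + 63.3 + 70.3 + 60.8)/10 = 63.7600
Numerator Σ_{t=1}^{9}(x_t−x̄)(x_{t+1}−x̄) = -505.8416
Denominator Σ(x_t−x̄)² = 623.8840
r_1 = -505.8416 / 623.8840 = -0.811

-0.811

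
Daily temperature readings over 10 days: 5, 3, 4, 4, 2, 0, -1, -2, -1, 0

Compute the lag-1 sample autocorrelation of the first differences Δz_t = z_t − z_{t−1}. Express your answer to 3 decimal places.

First differences Δz: -2, 1, 0, -2, -2, -1, -1, 1, 1
Mean of differences = -0.5556
Numerator Σ(Δz_t−Δz̄)(Δz_{t+1}−Δz̄) = 2.4691
Denominator Σ(Δz_t−Δz̄)² = 14.2222
r_1(Δz) = 2.4691 / 14.2222 = 0.174

0.174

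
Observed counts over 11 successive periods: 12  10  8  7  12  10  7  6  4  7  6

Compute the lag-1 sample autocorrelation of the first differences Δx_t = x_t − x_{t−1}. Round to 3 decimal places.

First differences Δx: -2, -2, -1, 5, -2, -3, -1, -2, 3, -1
Mean of differences = -0.6000
Numerator Σ(Δx_t−Δx̄)(Δx_{t+1}−Δx̄) = -9.1600
Denominator Σ(Δx_t−Δx̄)² = 58.4000
r_1(Δx) = -9.1600 / 58.4000 = -0.157

-0.157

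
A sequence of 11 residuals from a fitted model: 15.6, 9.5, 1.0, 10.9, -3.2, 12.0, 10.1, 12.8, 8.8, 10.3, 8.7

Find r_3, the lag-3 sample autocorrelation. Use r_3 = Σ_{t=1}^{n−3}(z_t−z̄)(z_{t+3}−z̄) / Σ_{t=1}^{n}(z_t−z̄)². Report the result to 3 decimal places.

-0.220

Mean z̄ = (15.6 + 9.5 + 1.0 + 10.9 − 3.2 + 12.0 + 10.1 + 12.8 + 8.8 + 10.3 + 8.7)/11 = 8.7727
Numerator Σ_{t=1}^{8}(z_t−z̄)(z_{t+3}−z̄) = -62.8404
Denominator Σ(z_t−z̄)² = 286.1618
r_3 = -62.8404 / 286.1618 = -0.220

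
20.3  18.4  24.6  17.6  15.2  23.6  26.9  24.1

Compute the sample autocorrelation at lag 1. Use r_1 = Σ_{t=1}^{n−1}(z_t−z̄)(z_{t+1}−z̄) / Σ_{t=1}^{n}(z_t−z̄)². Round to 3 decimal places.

Mean z̄ = (20.3 + 18.4 + 24.6 + 17.6 + 15.2 + 23.6 + 26.9 + 24.1)/8 = 21.3375
Deviations from mean: -1.0375, -2.9375, 3.2625, -3.7375, -6.1375, 2.2625, 5.5625, 2.7625
Numerator Σ_{t=1}^{7}(z_t−z̄)(z_{t+1}−z̄) = 18.2748
Denominator Σ(z_t−z̄)² = 115.6788
r_1 = 18.2748 / 115.6788 = 0.158

0.158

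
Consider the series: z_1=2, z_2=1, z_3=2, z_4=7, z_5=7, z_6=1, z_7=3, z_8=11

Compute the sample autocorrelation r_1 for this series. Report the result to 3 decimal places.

Mean z̄ = (2 + 1 + 2 + 7 + 7 + 1 + 3 + 11)/8 = 4.2500
Deviations from mean: -2.2500, -3.2500, -2.2500, 2.7500, 2.7500, -3.2500, -1.2500, 6.7500
Σ(z_t−z̄)(z_{t+1}−z̄) = (7.3125) + (7.3125) + (-6.1875) + (7.5625) + (-8.9375) + (4.0625) + (-8.4375) = 2.6875
Denominator Σ(z_t−z̄)² = 93.5000
r_1 = 2.6875 / 93.5000 = 0.029

0.029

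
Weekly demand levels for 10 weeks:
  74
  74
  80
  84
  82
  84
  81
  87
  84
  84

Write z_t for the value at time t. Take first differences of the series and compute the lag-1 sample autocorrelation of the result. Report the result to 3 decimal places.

First differences Δz: 0, 6, 4, -2, 2, -3, 6, -3, 0
Mean of differences = 1.1111
Numerator Σ(Δz_t−Δz̄)(Δz_{t+1}−Δz̄) = -42.3457
Denominator Σ(Δz_t−Δz̄)² = 102.8889
r_1(Δz) = -42.3457 / 102.8889 = -0.412

-0.412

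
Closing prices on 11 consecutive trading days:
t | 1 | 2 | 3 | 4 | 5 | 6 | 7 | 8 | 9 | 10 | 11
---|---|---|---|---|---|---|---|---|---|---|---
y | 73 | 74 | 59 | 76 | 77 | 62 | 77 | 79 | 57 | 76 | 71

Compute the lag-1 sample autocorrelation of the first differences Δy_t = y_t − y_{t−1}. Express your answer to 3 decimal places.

-0.554

First differences Δy: 1, -15, 17, 1, -15, 15, 2, -22, 19, -5
Mean of differences = -0.2000
Numerator Σ(Δy_t−Δȳ)(Δy_{t+1}−Δȳ) = -1019.6400
Denominator Σ(Δy_t−Δȳ)² = 1839.6000
r_1(Δy) = -1019.6400 / 1839.6000 = -0.554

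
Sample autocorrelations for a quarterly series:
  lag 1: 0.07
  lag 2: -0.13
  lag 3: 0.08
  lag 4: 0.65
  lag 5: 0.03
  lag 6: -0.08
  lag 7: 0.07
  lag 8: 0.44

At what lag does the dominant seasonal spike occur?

The largest autocorrelation is r_4 = 0.65, with a weaker echo at lag 8 (0.44); the remaining lags stay at or below 0.08.
The dominant spike at lag 4 indicates a seasonal period of 4.

4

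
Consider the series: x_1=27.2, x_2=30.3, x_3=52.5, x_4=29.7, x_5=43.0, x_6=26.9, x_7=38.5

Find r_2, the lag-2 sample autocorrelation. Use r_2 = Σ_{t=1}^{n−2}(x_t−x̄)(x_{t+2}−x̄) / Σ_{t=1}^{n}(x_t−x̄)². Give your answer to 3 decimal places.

0.161

Mean x̄ = (27.2 + 30.3 + 52.5 + 29.7 + 43.0 + 26.9 + 38.5)/7 = 35.4429
Deviations from mean: -8.2429, -5.1429, 17.0571, -5.7429, 7.5571, -8.5429, 3.0571
Σ(x_t−x̄)(x_{t+2}−x̄) = (-140.5996) + (29.5347) + (128.9033) + (49.0604) + (23.1033) = 90.0020
Denominator Σ(x_t−x̄)² = 557.7571
r_2 = 90.0020 / 557.7571 = 0.161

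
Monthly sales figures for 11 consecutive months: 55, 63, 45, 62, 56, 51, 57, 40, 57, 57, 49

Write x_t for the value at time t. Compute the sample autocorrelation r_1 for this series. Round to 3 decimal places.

-0.477

Mean x̄ = (55 + 63 + 45 + 62 + 56 + 51 + 57 + 40 + 57 + 57 + 49)/11 = 53.8182
Numerator Σ_{t=1}^{10}(x_t−x̄)(x_{t+1}−x̄) = -232.6694
Denominator Σ(x_t−x̄)² = 487.6364
r_1 = -232.6694 / 487.6364 = -0.477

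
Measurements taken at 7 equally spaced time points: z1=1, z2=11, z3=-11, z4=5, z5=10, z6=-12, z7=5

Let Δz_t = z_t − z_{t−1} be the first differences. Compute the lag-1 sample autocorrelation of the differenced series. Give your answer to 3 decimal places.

First differences Δz: 10, -22, 16, 5, -22, 17
Mean of differences = 0.6667
Numerator Σ(Δz_t−Δz̄)(Δz_{t+1}−Δz̄) = -961.1111
Denominator Σ(Δz_t−Δz̄)² = 1635.3333
r_1(Δz) = -961.1111 / 1635.3333 = -0.588

-0.588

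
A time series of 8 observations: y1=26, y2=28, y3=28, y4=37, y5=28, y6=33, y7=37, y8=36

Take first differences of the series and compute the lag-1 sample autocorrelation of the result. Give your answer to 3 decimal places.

First differences Δy: 2, 0, 9, -9, 5, 4, -1
Mean of differences = 1.4286
Numerator Σ(Δy_t−Δȳ)(Δy_{t+1}−Δȳ) = -124.8980
Denominator Σ(Δy_t−Δȳ)² = 193.7143
r_1(Δy) = -124.8980 / 193.7143 = -0.645

-0.645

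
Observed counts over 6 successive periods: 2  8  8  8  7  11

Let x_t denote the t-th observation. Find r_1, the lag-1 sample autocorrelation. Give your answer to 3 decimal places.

-0.095

Mean x̄ = (2 + 8 + 8 + 8 + 7 + 11)/6 = 7.3333
Deviations from mean: -5.3333, 0.6667, 0.6667, 0.6667, -0.3333, 3.6667
Σ(x_t−x̄)(x_{t+1}−x̄) = (-3.5556) + (0.4444) + (0.4444) + (-0.2222) + (-1.2222) = -4.1111
Denominator Σ(x_t−x̄)² = 43.3333
r_1 = -4.1111 / 43.3333 = -0.095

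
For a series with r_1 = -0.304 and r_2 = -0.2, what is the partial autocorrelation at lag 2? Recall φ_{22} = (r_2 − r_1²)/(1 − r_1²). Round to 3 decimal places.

φ_{22} = (r_2 − r_1²) / (1 − r_1²)
r_1² = (-0.304)² = 0.092416
Numerator = -0.2 − 0.0924 = -0.2924; denominator = 1 − 0.0924 = 0.9076
φ_{22} = -0.2924 / 0.9076 = -0.322

-0.322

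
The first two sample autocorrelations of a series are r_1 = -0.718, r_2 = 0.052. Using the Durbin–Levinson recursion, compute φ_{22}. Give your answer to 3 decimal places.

φ_{22} = (r_2 − r_1²) / (1 − r_1²)
r_1² = (-0.718)² = 0.515524
Numerator = 0.052 − 0.5155 = -0.4635; denominator = 1 − 0.5155 = 0.4845
φ_{22} = -0.4635 / 0.4845 = -0.957

-0.957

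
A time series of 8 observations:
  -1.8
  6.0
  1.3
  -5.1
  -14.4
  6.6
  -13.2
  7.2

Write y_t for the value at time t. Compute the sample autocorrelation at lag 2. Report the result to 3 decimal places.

Mean ȳ = (-1.8 + 6.0 + 1.3 − 5.1 − 14.4 + 6.6 − 13.2 + 7.2)/8 = -1.6750
Σ(y_t−ȳ)(y_{t+2}−ȳ) = (-0.3719) + (-26.2869) + (-37.8569) + (-28.3419) + (146.6556) + (73.4406) = 127.2388
Denominator Σ(y_t−ȳ)² = 521.4950
r_2 = 127.2388 / 521.4950 = 0.244

0.244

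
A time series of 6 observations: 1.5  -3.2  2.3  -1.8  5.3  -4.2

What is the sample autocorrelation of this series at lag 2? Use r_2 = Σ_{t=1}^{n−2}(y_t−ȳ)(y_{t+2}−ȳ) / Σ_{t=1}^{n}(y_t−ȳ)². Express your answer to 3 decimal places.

0.434

Mean ȳ = (1.5 − 3.2 + 2.3 − 1.8 + 5.3 − 4.2)/6 = -0.0167
Deviations from mean: 1.5167, -3.1833, 2.3167, -1.7833, 5.3167, -4.1833
Σ(y_t−ȳ)(y_{t+2}−ȳ) = (3.5136) + (5.6769) + (12.3169) + (7.4603) = 28.9678
Denominator Σ(y_t−ȳ)² = 66.7483
r_2 = 28.9678 / 66.7483 = 0.434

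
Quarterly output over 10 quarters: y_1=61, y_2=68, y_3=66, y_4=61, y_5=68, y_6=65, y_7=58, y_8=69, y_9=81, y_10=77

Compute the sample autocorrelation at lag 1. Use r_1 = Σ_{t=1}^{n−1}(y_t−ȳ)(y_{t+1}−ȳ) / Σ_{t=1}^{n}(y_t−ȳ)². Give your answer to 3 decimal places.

Mean ȳ = (61 + 68 + 66 + 61 + 68 + 65 + 58 + 69 + 81 + 77)/10 = 67.4000
Numerator Σ_{t=1}^{9}(y_t−ȳ)(y_{t+1}−ȳ) = 158.8400
Denominator Σ(y_t−ȳ)² = 458.4000
r_1 = 158.8400 / 458.4000 = 0.347

0.347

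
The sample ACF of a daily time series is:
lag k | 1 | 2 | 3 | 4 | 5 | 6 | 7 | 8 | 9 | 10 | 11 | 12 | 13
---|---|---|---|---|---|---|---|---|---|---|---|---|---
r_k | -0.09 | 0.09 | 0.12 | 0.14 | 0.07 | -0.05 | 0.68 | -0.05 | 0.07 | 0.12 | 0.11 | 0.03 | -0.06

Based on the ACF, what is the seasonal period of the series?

The largest autocorrelation is r_7 = 0.68; the remaining lags stay at or below 0.14.
The dominant spike at lag 7 indicates a seasonal period of 7.

7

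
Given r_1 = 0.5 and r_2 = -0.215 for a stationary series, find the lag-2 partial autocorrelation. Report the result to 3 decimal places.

-0.620

φ_{22} = (r_2 − r_1²) / (1 − r_1²)
r_1² = (0.5)² = 0.25
Numerator = -0.215 − 0.2500 = -0.4650; denominator = 1 − 0.2500 = 0.7500
φ_{22} = -0.4650 / 0.7500 = -0.620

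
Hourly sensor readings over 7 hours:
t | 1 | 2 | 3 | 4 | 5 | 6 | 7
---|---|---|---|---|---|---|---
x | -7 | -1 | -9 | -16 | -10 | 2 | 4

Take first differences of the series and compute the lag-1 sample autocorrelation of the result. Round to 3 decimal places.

0.170

First differences Δx: 6, -8, -7, 6, 12, 2
Mean of differences = 1.8333
Numerator Σ(Δx_t−Δx̄)(Δx_{t+1}−Δx̄) = 53.1389
Denominator Σ(Δx_t−Δx̄)² = 312.8333
r_1(Δx) = 53.1389 / 312.8333 = 0.170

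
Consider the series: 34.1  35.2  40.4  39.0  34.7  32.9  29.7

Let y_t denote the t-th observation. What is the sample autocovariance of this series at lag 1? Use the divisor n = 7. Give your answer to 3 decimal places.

Mean ȳ = (34.1 + 35.2 + 40.4 + 39.0 + 34.7 + 32.9 + 29.7)/7 = 35.1429
Deviations: -1.0429, 0.0571, 5.2571, 3.8571, -0.4429, -2.2429, -5.4429
Σ_{t=1}^{6}(y_t−ȳ)(y_{t+1}−ȳ) = 32.0110
γ_1 = 32.0110 / 7 = 4.573

4.573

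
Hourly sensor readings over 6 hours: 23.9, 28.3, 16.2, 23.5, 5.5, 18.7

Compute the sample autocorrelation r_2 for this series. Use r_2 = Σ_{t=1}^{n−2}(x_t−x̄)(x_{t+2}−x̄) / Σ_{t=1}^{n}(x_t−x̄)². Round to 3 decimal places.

0.199

Mean x̄ = (23.9 + 28.3 + 16.2 + 23.5 + 5.5 + 18.7)/6 = 19.3500
Deviations from mean: 4.5500, 8.9500, -3.1500, 4.1500, -13.8500, -0.6500
Σ(x_t−x̄)(x_{t+2}−x̄) = (-14.3325) + (37.1425) + (43.6275) + (-2.6975) = 63.7400
Denominator Σ(x_t−x̄)² = 320.1950
r_2 = 63.7400 / 320.1950 = 0.199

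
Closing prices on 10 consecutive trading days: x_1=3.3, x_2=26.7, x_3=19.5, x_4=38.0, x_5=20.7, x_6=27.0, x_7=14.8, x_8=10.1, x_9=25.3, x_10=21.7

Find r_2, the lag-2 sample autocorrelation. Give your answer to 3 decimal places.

0.152

Mean x̄ = (3.3 + 26.7 + 19.5 + 38.0 + 20.7 + 27.0 + 14.8 + 10.1 + 25.3 + 21.7)/10 = 20.7100
Numerator Σ_{t=1}^{8}(x_t−x̄)(x_{t+2}−x̄) = 129.0908
Denominator Σ(x_t−x̄)² = 848.5090
r_2 = 129.0908 / 848.5090 = 0.152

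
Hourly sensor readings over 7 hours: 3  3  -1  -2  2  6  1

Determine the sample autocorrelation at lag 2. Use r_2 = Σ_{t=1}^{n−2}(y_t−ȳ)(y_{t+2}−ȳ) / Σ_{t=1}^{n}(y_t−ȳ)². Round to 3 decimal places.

Mean ȳ = (3 + 3 − 1 − 2 + 2 + 6 + 1)/7 = 1.7143
Numerator Σ_{t=1}^{5}(y_t−ȳ)(y_{t+2}−ȳ) = -25.1633
Denominator Σ(y_t−ȳ)² = 43.4286
r_2 = -25.1633 / 43.4286 = -0.579

-0.579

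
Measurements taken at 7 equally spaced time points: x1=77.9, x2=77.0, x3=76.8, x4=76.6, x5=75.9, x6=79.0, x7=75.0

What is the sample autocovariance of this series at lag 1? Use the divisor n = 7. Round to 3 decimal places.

Mean x̄ = (77.9 + 77.0 + 76.8 + 76.6 + 75.9 + 79.0 + 75.0)/7 = 76.8857
Σ_{t=1}^{6}(x_t−x̄)(x_{t+1}−x̄) = -5.6588
γ_1 = -5.6588 / 7 = -0.808

-0.808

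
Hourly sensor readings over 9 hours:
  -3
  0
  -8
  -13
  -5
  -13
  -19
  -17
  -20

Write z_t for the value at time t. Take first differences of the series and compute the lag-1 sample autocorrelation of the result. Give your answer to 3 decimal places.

-0.413

First differences Δz: 3, -8, -5, 8, -8, -6, 2, -3
Mean of differences = -2.1250
Numerator Σ(Δz_t−Δz̄)(Δz_{t+1}−Δz̄) = -98.6406
Denominator Σ(Δz_t−Δz̄)² = 238.8750
r_1(Δz) = -98.6406 / 238.8750 = -0.413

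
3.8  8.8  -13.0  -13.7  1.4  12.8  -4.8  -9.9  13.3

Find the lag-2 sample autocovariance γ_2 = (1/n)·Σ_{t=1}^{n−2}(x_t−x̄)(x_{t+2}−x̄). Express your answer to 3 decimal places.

Mean x̄ = (3.8 + 8.8 − 13.0 − 13.7 + 1.4 + 12.8 − 4.8 − 9.9 + 13.3)/9 = -0.1444
Σ_{t=1}^{7}(x_t−x̄)(x_{t+2}−x̄) = -563.3406
γ_2 = -563.3406 / 9 = -62.593

-62.593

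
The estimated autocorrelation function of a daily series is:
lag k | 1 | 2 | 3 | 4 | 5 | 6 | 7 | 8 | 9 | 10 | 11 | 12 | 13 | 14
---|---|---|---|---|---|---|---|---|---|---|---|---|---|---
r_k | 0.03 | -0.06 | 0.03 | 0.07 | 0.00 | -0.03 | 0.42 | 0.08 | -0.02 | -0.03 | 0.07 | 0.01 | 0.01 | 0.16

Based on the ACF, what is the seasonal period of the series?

The largest autocorrelation is r_7 = 0.42, with a weaker echo at lag 14 (0.16); the remaining lags stay at or below 0.08.
The dominant spike at lag 7 indicates a seasonal period of 7.

7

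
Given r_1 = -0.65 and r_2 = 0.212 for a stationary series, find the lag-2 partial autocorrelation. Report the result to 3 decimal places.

-0.365

φ_{22} = (r_2 − r_1²) / (1 − r_1²)
r_1² = (-0.65)² = 0.4225
Numerator = 0.212 − 0.4225 = -0.2105; denominator = 1 − 0.4225 = 0.5775
φ_{22} = -0.2105 / 0.5775 = -0.365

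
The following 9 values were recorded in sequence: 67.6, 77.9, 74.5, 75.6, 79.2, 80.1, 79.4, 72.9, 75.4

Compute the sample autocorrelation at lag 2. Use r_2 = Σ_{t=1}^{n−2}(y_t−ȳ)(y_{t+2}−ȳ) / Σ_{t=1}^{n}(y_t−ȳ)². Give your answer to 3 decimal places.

Mean ȳ = (67.6 + 77.9 + 74.5 + 75.6 + 79.2 + 80.1 + 79.4 + 72.9 + 75.4)/9 = 75.8444
Numerator Σ_{t=1}^{7}(y_t−ȳ)(y_{t+2}−ȳ) = 2.8505
Denominator Σ(y_t−ȳ)² = 124.9422
r_2 = 2.8505 / 124.9422 = 0.023

0.023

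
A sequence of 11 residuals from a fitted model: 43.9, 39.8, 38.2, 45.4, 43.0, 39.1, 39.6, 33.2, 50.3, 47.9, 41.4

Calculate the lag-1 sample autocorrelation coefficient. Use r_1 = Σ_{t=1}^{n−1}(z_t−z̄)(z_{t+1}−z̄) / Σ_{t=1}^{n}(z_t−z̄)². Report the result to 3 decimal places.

-0.034

Mean z̄ = (43.9 + 39.8 + 38.2 + 45.4 + 43.0 + 39.1 + 39.6 + 33.2 + 50.3 + 47.9 + 41.4)/11 = 41.9818
Numerator Σ_{t=1}^{10}(z_t−z̄)(z_{t+1}−z̄) = -7.7976
Denominator Σ(z_t−z̄)² = 231.1164
r_1 = -7.7976 / 231.1164 = -0.034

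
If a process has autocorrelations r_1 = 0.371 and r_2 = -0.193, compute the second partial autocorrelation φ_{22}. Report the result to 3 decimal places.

-0.383

φ_{22} = (r_2 − r_1²) / (1 − r_1²)
r_1² = (0.371)² = 0.137641
Numerator = -0.193 − 0.1376 = -0.3306; denominator = 1 − 0.1376 = 0.8624
φ_{22} = -0.3306 / 0.8624 = -0.383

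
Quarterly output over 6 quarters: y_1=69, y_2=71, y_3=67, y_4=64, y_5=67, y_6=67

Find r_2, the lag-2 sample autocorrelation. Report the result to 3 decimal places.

Mean ȳ = (69 + 71 + 67 + 64 + 67 + 67)/6 = 67.5000
Deviations from mean: 1.5000, 3.5000, -0.5000, -3.5000, -0.5000, -0.5000
Σ(y_t−ȳ)(y_{t+2}−ȳ) = (-0.7500) + (-12.2500) + (0.2500) + (1.7500) = -11.0000
Denominator Σ(y_t−ȳ)² = 27.5000
r_2 = -11.0000 / 27.5000 = -0.400

-0.400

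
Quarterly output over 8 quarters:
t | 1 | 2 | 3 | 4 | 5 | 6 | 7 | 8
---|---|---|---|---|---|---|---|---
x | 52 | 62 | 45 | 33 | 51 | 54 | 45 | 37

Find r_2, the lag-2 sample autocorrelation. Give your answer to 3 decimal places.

-0.651

Mean x̄ = (52 + 62 + 45 + 33 + 51 + 54 + 45 + 37)/8 = 47.3750
Deviations from mean: 4.6250, 14.6250, -2.3750, -14.3750, 3.6250, 6.6250, -2.3750, -10.3750
Σ(x_t−x̄)(x_{t+2}−x̄) = (-10.9844) + (-210.2344) + (-8.6094) + (-95.2344) + (-8.6094) + (-68.7344) = -402.4063
Denominator Σ(x_t−x̄)² = 617.8750
r_2 = -402.4063 / 617.8750 = -0.651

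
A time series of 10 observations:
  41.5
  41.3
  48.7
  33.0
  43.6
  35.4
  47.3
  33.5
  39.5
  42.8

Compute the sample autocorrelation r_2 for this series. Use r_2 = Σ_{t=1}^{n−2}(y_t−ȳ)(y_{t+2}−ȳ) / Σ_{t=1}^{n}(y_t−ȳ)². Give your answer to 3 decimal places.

0.381

Mean ȳ = (41.5 + 41.3 + 48.7 + 33.0 + 43.6 + 35.4 + 47.3 + 33.5 + 39.5 + 42.8)/10 = 40.6600
Numerator Σ_{t=1}^{8}(y_t−ȳ)(y_{t+2}−ȳ) = 99.9388
Denominator Σ(y_t−ȳ)² = 262.0240
r_2 = 99.9388 / 262.0240 = 0.381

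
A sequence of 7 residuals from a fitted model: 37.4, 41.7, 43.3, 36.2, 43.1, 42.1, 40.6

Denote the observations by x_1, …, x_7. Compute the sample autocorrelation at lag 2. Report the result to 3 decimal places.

-0.287

Mean x̄ = (37.4 + 41.7 + 43.3 + 36.2 + 43.1 + 42.1 + 40.6)/7 = 40.6286
Σ(x_t−x̄)(x_{t+2}−x̄) = (-8.6249) + (-4.7449) + (6.6022) + (-6.5163) + (-0.0706) = -13.3545
Denominator Σ(x_t−x̄)² = 46.5943
r_2 = -13.3545 / 46.5943 = -0.287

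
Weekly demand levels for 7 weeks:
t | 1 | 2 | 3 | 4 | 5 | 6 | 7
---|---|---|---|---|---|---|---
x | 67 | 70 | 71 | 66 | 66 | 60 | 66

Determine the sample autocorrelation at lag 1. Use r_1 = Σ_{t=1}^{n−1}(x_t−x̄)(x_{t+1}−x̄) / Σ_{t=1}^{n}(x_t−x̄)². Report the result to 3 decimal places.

0.290

Mean x̄ = (67 + 70 + 71 + 66 + 66 + 60 + 66)/7 = 66.5714
Deviations from mean: 0.4286, 3.4286, 4.4286, -0.5714, -0.5714, -6.5714, -0.5714
Numerator Σ_{t=1}^{6}(x_t−x̄)(x_{t+1}−x̄) = 21.9592
Denominator Σ(x_t−x̄)² = 75.7143
r_1 = 21.9592 / 75.7143 = 0.290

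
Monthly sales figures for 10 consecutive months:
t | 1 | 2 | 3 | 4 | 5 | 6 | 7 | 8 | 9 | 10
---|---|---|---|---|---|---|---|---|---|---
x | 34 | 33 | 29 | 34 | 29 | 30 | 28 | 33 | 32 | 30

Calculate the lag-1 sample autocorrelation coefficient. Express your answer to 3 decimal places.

Mean x̄ = (34 + 33 + 29 + 34 + 29 + 30 + 28 + 33 + 32 + 30)/10 = 31.2000
Numerator Σ_{t=1}^{9}(x_t−x̄)(x_{t+1}−x̄) = -10.0400
Denominator Σ(x_t−x̄)² = 45.6000
r_1 = -10.0400 / 45.6000 = -0.220

-0.220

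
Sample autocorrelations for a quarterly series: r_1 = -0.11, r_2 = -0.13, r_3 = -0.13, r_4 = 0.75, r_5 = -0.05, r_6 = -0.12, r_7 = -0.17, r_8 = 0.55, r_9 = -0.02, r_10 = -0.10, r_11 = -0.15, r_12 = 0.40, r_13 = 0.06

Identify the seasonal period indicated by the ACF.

4

The largest autocorrelation is r_4 = 0.75, with weaker echoes at lags 8 (0.55) and 12 (0.40); the remaining lags stay at or below 0.06.
The dominant spike at lag 4 indicates a seasonal period of 4.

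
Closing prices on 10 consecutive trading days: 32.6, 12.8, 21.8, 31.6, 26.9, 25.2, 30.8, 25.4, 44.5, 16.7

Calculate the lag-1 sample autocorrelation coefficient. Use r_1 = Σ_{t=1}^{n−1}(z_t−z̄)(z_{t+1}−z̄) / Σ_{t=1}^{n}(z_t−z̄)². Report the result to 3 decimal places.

Mean z̄ = (32.6 + 12.8 + 21.8 + 31.6 + 26.9 + 25.2 + 30.8 + 25.4 + 44.5 + 16.7)/10 = 26.8300
Numerator Σ_{t=1}^{9}(z_t−z̄)(z_{t+1}−z̄) = -250.5689
Denominator Σ(z_t−z̄)² = 713.5010
r_1 = -250.5689 / 713.5010 = -0.351

-0.351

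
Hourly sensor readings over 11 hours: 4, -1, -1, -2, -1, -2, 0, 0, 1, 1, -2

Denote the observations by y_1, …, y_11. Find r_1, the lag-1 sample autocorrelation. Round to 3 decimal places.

0.017

Mean ȳ = (4 − 1 − 1 − 2 − 1 − 2 + 0 + 0 + 1 + 1 − 2)/11 = -0.2727
Numerator Σ_{t=1}^{10}(y_t−ȳ)(y_{t+1}−ȳ) = 0.5620
Denominator Σ(y_t−ȳ)² = 32.1818
r_1 = 0.5620 / 32.1818 = 0.017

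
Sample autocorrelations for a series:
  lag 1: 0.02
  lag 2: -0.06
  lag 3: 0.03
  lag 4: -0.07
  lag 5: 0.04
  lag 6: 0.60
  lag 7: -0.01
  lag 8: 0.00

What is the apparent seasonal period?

6

The largest autocorrelation is r_6 = 0.60; the remaining lags stay at or below 0.04.
The dominant spike at lag 6 indicates a seasonal period of 6.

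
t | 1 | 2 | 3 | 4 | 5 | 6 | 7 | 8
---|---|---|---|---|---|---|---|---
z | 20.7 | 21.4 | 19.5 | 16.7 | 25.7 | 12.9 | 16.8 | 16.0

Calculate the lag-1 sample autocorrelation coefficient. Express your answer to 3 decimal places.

Mean z̄ = (20.7 + 21.4 + 19.5 + 16.7 + 25.7 + 12.9 + 16.8 + 16.0)/8 = 18.7125
Σ(z_t−z̄)(z_{t+1}−z̄) = (5.3414) + (2.1164) + (-1.5848) + (-14.0623) + (-40.6148) + (11.1164) + (5.1877) = -32.5002
Denominator Σ(z_t−z̄)² = 109.4688
r_1 = -32.5002 / 109.4688 = -0.297

-0.297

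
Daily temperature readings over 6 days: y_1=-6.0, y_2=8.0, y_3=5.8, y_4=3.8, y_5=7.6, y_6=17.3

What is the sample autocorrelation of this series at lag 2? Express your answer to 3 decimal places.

Mean ȳ = (-6.0 + 8.0 + 5.8 + 3.8 + 7.6 + 17.3)/6 = 6.0833
Deviations from mean: -12.0833, 1.9167, -0.2833, -2.2833, 1.5167, 11.2167
Numerator Σ_{t=1}^{4}(y_t−ȳ)(y_{t+2}−ȳ) = -26.9939
Denominator Σ(y_t−ȳ)² = 283.0883
r_2 = -26.9939 / 283.0883 = -0.095

-0.095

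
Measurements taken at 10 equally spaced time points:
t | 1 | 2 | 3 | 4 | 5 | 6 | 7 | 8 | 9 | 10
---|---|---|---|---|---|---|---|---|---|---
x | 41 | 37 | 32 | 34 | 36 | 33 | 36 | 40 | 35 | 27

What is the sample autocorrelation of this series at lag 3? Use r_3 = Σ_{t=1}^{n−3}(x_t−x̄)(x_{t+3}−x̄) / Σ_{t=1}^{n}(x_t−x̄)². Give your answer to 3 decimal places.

-0.013

Mean x̄ = (41 + 37 + 32 + 34 + 36 + 33 + 36 + 40 + 35 + 27)/10 = 35.1000
Σ(x_t−x̄)(x_{t+3}−x̄) = (-6.4900) + (1.7100) + (6.5100) + (-0.9900) + (4.4100) + (0.2100) + (-7.2900) = -1.9300
Denominator Σ(x_t−x̄)² = 144.9000
r_3 = -1.9300 / 144.9000 = -0.013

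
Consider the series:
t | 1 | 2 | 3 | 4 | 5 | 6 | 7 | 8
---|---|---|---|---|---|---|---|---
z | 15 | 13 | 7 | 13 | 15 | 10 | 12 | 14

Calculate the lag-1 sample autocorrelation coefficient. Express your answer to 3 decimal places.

Mean z̄ = (15 + 13 + 7 + 13 + 15 + 10 + 12 + 14)/8 = 12.3750
Deviations from mean: 2.6250, 0.6250, -5.3750, 0.6250, 2.6250, -2.3750, -0.3750, 1.6250
Σ(z_t−z̄)(z_{t+1}−z̄) = (1.6406) + (-3.3594) + (-3.3594) + (1.6406) + (-6.2344) + (0.8906) + (-0.6094) = -9.3906
Denominator Σ(z_t−z̄)² = 51.8750
r_1 = -9.3906 / 51.8750 = -0.181

-0.181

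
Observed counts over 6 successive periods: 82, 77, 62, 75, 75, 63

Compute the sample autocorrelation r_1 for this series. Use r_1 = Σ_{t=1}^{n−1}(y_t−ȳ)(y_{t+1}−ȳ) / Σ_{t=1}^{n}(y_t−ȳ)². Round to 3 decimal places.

-0.150

Mean ȳ = (82 + 77 + 62 + 75 + 75 + 63)/6 = 72.3333
Deviations from mean: 9.6667, 4.6667, -10.3333, 2.6667, 2.6667, -9.3333
Σ(y_t−ȳ)(y_{t+1}−ȳ) = (45.1111) + (-48.2222) + (-27.5556) + (7.1111) + (-24.8889) = -48.4444
Denominator Σ(y_t−ȳ)² = 323.3333
r_1 = -48.4444 / 323.3333 = -0.150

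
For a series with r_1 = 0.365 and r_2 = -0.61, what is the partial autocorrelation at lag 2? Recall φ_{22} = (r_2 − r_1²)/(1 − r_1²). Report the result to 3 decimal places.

φ_{22} = (r_2 − r_1²) / (1 − r_1²)
r_1² = (0.365)² = 0.133225
Numerator = -0.61 − 0.1332 = -0.7432; denominator = 1 − 0.1332 = 0.8668
φ_{22} = -0.7432 / 0.8668 = -0.857

-0.857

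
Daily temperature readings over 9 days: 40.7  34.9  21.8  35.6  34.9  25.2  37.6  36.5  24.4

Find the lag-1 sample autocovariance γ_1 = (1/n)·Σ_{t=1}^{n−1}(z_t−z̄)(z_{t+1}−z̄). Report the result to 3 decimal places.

Mean z̄ = (40.7 + 34.9 + 21.8 + 35.6 + 34.9 + 25.2 + 37.6 + 36.5 + 24.4)/9 = 32.4000
Σ_{t=1}^{8}(z_t−z̄)(z_{t+1}−z̄) = -98.5900
γ_1 = -98.5900 / 9 = -10.954

-10.954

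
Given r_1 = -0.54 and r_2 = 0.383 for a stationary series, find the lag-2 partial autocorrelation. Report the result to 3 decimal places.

φ_{22} = (r_2 − r_1²) / (1 − r_1²)
r_1² = (-0.54)² = 0.2916
Numerator = 0.383 − 0.2916 = 0.0914; denominator = 1 − 0.2916 = 0.7084
φ_{22} = 0.0914 / 0.7084 = 0.129

0.129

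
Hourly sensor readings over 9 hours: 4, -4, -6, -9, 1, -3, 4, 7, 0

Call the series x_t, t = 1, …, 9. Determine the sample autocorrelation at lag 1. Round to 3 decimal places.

Mean x̄ = (4 − 4 − 6 − 9 + 1 − 3 + 4 + 7 + 0)/9 = -0.6667
Numerator Σ_{t=1}^{8}(x_t−x̄)(x_{t+1}−x̄) = 58.8889
Denominator Σ(x_t−x̄)² = 220.0000
r_1 = 58.8889 / 220.0000 = 0.268

0.268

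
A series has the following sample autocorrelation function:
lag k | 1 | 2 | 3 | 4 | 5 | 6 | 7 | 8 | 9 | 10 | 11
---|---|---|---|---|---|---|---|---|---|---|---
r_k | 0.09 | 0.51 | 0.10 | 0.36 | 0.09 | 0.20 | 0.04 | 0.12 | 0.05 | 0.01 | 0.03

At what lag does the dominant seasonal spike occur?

The largest autocorrelation is r_2 = 0.51, with weaker echoes at lags 4 (0.36) and 6 (0.20); the remaining lags stay at or below 0.12.
The dominant spike at lag 2 indicates a seasonal period of 2.

2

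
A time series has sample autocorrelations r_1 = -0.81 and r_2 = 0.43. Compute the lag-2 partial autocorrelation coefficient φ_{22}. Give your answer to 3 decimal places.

φ_{22} = (r_2 − r_1²) / (1 − r_1²)
r_1² = (-0.81)² = 0.6561
Numerator = 0.43 − 0.6561 = -0.2261; denominator = 1 − 0.6561 = 0.3439
φ_{22} = -0.2261 / 0.3439 = -0.657

-0.657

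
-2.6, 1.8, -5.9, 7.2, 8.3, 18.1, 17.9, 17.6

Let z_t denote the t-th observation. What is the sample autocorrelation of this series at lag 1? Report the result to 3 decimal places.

Mean z̄ = (-2.6 + 1.8 − 5.9 + 7.2 + 8.3 + 18.1 + 17.9 + 17.6)/8 = 7.8000
Σ(z_t−z̄)(z_{t+1}−z̄) = (62.4000) + (82.2000) + (8.2200) + (-0.3000) + (5.1500) + (104.0300) + (98.9800) = 360.6800
Denominator Σ(z_t−z̄)² = 636.6000
r_1 = 360.6800 / 636.6000 = 0.567

0.567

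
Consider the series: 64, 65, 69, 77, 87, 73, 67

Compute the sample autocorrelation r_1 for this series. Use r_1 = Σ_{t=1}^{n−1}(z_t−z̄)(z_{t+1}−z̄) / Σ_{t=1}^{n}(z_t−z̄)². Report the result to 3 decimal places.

Mean z̄ = (64 + 65 + 69 + 77 + 87 + 73 + 67)/7 = 71.7143
Σ(z_t−z̄)(z_{t+1}−z̄) = (51.7959) + (18.2245) + (-14.3469) + (80.7959) + (19.6531) + (-6.0612) = 150.0612
Denominator Σ(z_t−z̄)² = 397.4286
r_1 = 150.0612 / 397.4286 = 0.378

0.378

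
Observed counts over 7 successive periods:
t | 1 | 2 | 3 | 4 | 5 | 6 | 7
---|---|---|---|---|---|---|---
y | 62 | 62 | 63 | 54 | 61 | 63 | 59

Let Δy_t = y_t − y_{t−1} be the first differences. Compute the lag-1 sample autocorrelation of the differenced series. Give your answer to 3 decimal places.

First differences Δy: 0, 1, -9, 7, 2, -4
Mean of differences = -0.5000
Numerator Σ(Δy_t−Δȳ)(Δy_{t+1}−Δȳ) = -65.7500
Denominator Σ(Δy_t−Δȳ)² = 149.5000
r_1(Δy) = -65.7500 / 149.5000 = -0.440

-0.440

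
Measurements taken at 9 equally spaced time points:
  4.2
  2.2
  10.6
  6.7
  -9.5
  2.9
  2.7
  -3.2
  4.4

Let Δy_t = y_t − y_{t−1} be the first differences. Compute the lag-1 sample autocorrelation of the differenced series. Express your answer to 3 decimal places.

-0.390

First differences Δy: -2.0, 8.4, -3.9, -16.2, 12.4, -0.2, -5.9, 7.6
Mean of differences = 0.0250
Numerator Σ(Δy_t−Δȳ)(Δy_{t+1}−Δȳ) = -233.2656
Denominator Σ(Δy_t−Δȳ)² = 598.5750
r_1(Δy) = -233.2656 / 598.5750 = -0.390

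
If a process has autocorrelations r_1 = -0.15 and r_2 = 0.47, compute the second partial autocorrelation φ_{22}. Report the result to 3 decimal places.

φ_{22} = (r_2 − r_1²) / (1 − r_1²)
r_1² = (-0.15)² = 0.0225
Numerator = 0.47 − 0.0225 = 0.4475; denominator = 1 − 0.0225 = 0.9775
φ_{22} = 0.4475 / 0.9775 = 0.458

0.458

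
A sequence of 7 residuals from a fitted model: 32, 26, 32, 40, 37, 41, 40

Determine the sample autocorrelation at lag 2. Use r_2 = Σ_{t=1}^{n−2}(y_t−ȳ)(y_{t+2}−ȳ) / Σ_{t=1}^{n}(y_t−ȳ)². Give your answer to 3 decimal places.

-0.022

Mean ȳ = (32 + 26 + 32 + 40 + 37 + 41 + 40)/7 = 35.4286
Σ(y_t−ȳ)(y_{t+2}−ȳ) = (11.7551) + (-43.1020) + (-5.3878) + (25.4694) + (7.1837) = -4.0816
Denominator Σ(y_t−ȳ)² = 187.7143
r_2 = -4.0816 / 187.7143 = -0.022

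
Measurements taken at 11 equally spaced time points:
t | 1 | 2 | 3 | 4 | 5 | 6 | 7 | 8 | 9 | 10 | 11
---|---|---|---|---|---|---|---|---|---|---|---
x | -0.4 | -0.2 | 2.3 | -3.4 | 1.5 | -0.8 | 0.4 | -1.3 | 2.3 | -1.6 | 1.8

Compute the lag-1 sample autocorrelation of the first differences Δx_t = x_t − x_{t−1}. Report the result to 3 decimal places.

-0.814

First differences Δx: 0.2, 2.5, -5.7, 4.9, -2.3, 1.2, -1.7, 3.6, -3.9, 3.4
Mean of differences = 0.2200
Numerator Σ(Δx_t−Δx̄)(Δx_{t+1}−Δx̄) = -90.9104
Denominator Σ(Δx_t−Δx̄)² = 111.6560
r_1(Δx) = -90.9104 / 111.6560 = -0.814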